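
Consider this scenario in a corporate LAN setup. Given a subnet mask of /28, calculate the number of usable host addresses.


Given: subnet mask /28
Host bits = 32 - 28 = 4
Total addresses = 2^4 = 16
Usable hosts = 16 - 2 (network + broadcast) = 14

14


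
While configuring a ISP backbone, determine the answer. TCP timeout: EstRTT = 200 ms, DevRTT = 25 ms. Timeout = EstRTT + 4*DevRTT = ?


Given: EstRTT = 200 ms, DevRTT = 25 ms
Timeout = EstRTT + 4 * DevRTT
4 * DevRTT = 4 * 25 = 100
Timeout = 200 + 100 = 300 ms

300


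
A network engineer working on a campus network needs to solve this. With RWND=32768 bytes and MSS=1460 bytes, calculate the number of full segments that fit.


Given: RWND = 32768 bytes, MSS = 1460 bytes
Full segments = floor(RWND / MSS)
Full segments = floor(32768 / 1460)
Full segments = floor(22.4438) = 22

22


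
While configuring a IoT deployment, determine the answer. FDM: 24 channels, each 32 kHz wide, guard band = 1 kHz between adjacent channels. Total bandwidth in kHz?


Given: 24 channels, 32 kHz each, guard = 1 kHz
Channel bandwidth = 24 * 32 = 768 kHz
Guard bands = 23 gaps * 1 kHz = 23 kHz
Total = 768 + 23 = 791 kHz

791


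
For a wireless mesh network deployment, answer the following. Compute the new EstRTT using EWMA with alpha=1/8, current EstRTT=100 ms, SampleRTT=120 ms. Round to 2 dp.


Given: EstRTT = 100 ms, SampleRTT = 120 ms, alpha = 1/8
New EstRTT = (1 - alpha) * EstRTT + alpha * SampleRTT
(7/8) * 100 = 87.5
(1/8) * 120 = 15
New EstRTT = 87.5 + 15 = 102.5 ms -> 102.50 ms (2 dp)

102.50


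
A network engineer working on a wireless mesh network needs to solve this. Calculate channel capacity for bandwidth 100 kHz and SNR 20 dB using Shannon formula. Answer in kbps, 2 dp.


Given: B = 100 kHz, SNR = 20 dB
SNR linear = 10^(20/10) = 100
1 + SNR = 101
log2(101) = 6.6582114828
C = 100 * 1000 * 6.6582114828 = 665821.1483 bps
C = 665.821148 kbps -> 665.82 kbps (2 dp)

665.82


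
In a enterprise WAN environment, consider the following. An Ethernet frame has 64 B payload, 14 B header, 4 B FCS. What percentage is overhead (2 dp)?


Given: payload = 64 B, header = 14 B, trailer = 4 B
Overhead bytes = header + trailer = 14 + 4 = 18
Total frame = payload + overhead = 64 + 18 = 82
Overhead % = 18 / 82 * 100 = 21.9512% -> 21.95% (2 dp)

21.95


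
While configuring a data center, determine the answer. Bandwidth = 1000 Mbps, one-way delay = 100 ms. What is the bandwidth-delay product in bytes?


Given: bandwidth = 1000 Mbps, delay = 100 ms
BDP in bits = 1000 * 10^6 * 100 / 1000
BDP in bits = 100000000
BDP in bytes = 100000000 / 8 = 12500000

12500000


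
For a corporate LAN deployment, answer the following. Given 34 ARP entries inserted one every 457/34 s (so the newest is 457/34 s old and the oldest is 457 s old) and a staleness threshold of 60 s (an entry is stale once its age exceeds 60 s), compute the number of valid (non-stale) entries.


Ages are k * 457/34 s for k = 1..34 (spacing = 13.4412 s).
Entry k is valid iff k * 457/34 <= 60 iff k <= 34 * 60 / 457 = 4.4639
n_valid = floor(4.4639) = 4
(n_stale = 34 - 4 = 30)

4


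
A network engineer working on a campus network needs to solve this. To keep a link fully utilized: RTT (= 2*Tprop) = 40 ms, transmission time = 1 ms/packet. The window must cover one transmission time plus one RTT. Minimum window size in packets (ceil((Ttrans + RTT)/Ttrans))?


Given: Ttrans = 1 ms, RTT = 40 ms (= 2 * Tprop, Tprop = 20 ms)
Time until first ACK returns = Ttrans + RTT = 1 + 40 = 41 ms
Need W * Ttrans >= Ttrans + RTT  ->  W >= (Ttrans + RTT) / Ttrans
(Ttrans + RTT) / Ttrans = 41 / 1 = 41
W_min = ceil(41) = 41

41


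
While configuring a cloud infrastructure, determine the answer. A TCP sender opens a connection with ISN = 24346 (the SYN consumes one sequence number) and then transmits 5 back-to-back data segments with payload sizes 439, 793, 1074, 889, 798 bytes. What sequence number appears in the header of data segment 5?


The SYN occupies sequence number ISN = 24346, so the first data byte is ISN + 1 = 24347.
SEQ of data segment i = (ISN + 1) + sum of payload sizes of segments 1..i-1.
Segment 1: SEQ = 24347, payload = 439 bytes
Segment 2: SEQ = 24786, payload = 793 bytes
Segment 3: SEQ = 25579, payload = 1074 bytes
Segment 4: SEQ = 26653, payload = 889 bytes
Segment 5: SEQ = 27542, payload = 798 bytes
SEQ of segment 5 = 24347 + 439 + 793 + 1074 + 889 = 27542

27542


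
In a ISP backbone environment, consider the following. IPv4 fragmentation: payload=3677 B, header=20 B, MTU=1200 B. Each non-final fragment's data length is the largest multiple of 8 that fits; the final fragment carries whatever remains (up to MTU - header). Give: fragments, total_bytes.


Max data per non-final fragment = floor((MTU - header)/8)*8 = floor((1200 - 20)/8)*8 = floor(1180/8)*8 = 1176 B
Final fragment needs no 8-byte alignment: it can carry up to MTU - header = 1180 B
Non-final fragments needed = ceil((payload - 1180) / 1176) = ceil(2497/1176) = ceil(2.1233) = 3
Number of fragments = 3 + 1 = 4
Fragment sizes (data): 3 * 1176 B + 149 B (last, 149 <= 1180 OK)
Total bytes sent = payload + n_frags * header = 3677 + 4*20 = 3677 + 80 = 3757 B

4, 3757


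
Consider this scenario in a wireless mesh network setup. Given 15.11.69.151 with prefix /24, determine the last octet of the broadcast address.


Given: IP = 15.11.69.151, prefix = /24
Host bits = 32 - 24 = 8
Network last octet = 151 AND mask = 0
Host part size = 2^8 - 1 = 255
Broadcast last octet = 0 OR 255 = 255

255


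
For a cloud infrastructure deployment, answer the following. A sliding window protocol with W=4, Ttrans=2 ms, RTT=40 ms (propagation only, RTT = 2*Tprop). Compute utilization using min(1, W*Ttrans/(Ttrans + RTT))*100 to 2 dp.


Given: W = 4, Ttrans = 2 ms, RTT = 40 ms (= 2 * Tprop, Tprop = 20 ms)
Cycle time = Ttrans + RTT = 2 + 40 = 42 ms (first packet sent until its ACK returns)
W * Ttrans = 4 * 2 = 8 ms of sending per cycle
W * Ttrans / (Ttrans + RTT) = 8 / 42 = 0.190476
U = min(1, 0.190476) = 0.190476
U% = 19.05%

19.05


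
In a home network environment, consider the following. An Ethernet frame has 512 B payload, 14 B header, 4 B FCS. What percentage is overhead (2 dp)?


Given: payload = 512 B, header = 14 B, trailer = 4 B
Overhead bytes = header + trailer = 14 + 4 = 18
Total frame = payload + overhead = 512 + 18 = 530
Overhead % = 18 / 530 * 100 = 3.3962% -> 3.40% (2 dp)

3.40


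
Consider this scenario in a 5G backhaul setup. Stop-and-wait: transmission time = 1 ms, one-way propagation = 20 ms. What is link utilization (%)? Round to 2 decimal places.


Given: Ttrans = 1 ms, Tprop = 20 ms
RTT = 2 * Tprop = 2 * 20 = 40 ms
U = Ttrans / (Ttrans + RTT)
U = 1 / (1 + 40)
U = 1 / 41 = 0.02439
U% = 2.44%

2.44


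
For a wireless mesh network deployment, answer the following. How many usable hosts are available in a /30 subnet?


Given: subnet mask /30
Host bits = 32 - 30 = 2
Total addresses = 2^2 = 4
Usable hosts = 4 - 2 (network + broadcast) = 2

2


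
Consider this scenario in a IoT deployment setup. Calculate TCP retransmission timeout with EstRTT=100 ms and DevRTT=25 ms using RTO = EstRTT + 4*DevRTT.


Given: EstRTT = 100 ms, DevRTT = 25 ms
Timeout = EstRTT + 4 * DevRTT
4 * DevRTT = 4 * 25 = 100
Timeout = 100 + 100 = 200 ms

200


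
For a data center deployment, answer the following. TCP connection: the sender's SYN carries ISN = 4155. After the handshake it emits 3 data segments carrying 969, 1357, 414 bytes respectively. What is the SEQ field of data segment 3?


The SYN occupies sequence number ISN = 4155, so the first data byte is ISN + 1 = 4156.
SEQ of data segment i = (ISN + 1) + sum of payload sizes of segments 1..i-1.
Segment 1: SEQ = 4156, payload = 969 bytes
Segment 2: SEQ = 5125, payload = 1357 bytes
Segment 3: SEQ = 6482, payload = 414 bytes
SEQ of segment 3 = 4156 + 969 + 1357 = 6482

6482


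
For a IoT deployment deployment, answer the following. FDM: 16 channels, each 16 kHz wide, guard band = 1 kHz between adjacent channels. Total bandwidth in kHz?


Given: 16 channels, 16 kHz each, guard = 1 kHz
Channel bandwidth = 16 * 16 = 256 kHz
Guard bands = 15 gaps * 1 kHz = 15 kHz
Total = 256 + 15 = 271 kHz

271


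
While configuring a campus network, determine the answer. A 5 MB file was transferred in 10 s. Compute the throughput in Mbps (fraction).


Given: file = 5 MB, time = 10 s
File in Mb = 5 * 8 = 40 Mb
Throughput = 40 / 10 Mbps
Throughput = 4 Mbps

4


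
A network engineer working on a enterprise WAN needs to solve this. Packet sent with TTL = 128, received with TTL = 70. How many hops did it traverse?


Given: initial TTL = 128, received TTL = 70
Hops = initial TTL - received TTL
Hops = 128 - 70 = 58

58


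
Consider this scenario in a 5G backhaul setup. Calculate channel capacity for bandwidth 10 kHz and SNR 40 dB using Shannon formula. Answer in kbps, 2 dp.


Given: B = 10 kHz, SNR = 40 dB
SNR linear = 10^(40/10) = 10000
1 + SNR = 10001
log2(10001) = 13.2878566418
C = 10 * 1000 * 13.2878566418 = 132878.5664 bps
C = 132.878566 kbps -> 132.88 kbps (2 dp)

132.88


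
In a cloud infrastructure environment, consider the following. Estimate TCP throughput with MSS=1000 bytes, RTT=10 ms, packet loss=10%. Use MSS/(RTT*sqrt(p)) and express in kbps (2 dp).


Given: MSS = 1000 bytes, RTT = 10 ms, loss = 10%
RTT in seconds = 10 / 1000 = 0.01
Loss rate = 10% = 0.1
sqrt(loss) = sqrt(0.1) = 0.316227766017
Throughput (bytes/s) = 1000 / (0.01 * 0.316227766017) = 316227.7660
Throughput (kbps) = 316227.7660 * 8 / 1000 = 2529.822128 -> 2529.82 kbps (2 dp)

2529.82


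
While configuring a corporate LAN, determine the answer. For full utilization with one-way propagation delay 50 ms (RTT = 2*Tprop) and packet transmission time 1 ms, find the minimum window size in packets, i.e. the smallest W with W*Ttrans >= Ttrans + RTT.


Given: Ttrans = 1 ms, RTT = 100 ms (= 2 * Tprop, Tprop = 50 ms)
Time until first ACK returns = Ttrans + RTT = 1 + 100 = 101 ms
Need W * Ttrans >= Ttrans + RTT  ->  W >= (Ttrans + RTT) / Ttrans
(Ttrans + RTT) / Ttrans = 101 / 1 = 101
W_min = ceil(101) = 101

101


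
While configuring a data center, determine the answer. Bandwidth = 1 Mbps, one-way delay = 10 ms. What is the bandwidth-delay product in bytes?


Given: bandwidth = 1 Mbps, delay = 10 ms
BDP in bits = 1 * 10^6 * 10 / 1000
BDP in bits = 10000
BDP in bytes = 10000 / 8 = 1250

1250


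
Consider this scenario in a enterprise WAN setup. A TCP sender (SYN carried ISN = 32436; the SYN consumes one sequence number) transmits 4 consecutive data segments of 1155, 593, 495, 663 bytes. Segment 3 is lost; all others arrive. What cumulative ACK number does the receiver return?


SYN uses sequence number 32436; first data byte = ISN + 1 = 32437.
Segment 1: SEQ = 32437, len = 1155 B, covers [32437, 33591]
Segment 2: SEQ = 33592, len = 593 B, covers [33592, 34184]
Segment 3: SEQ = 34185, len = 495 B, covers [34185, 34679] [LOST]
Segment 4: SEQ = 34680, len = 663 B, covers [34680, 35342]
In-order data received: bytes [32437, 34184] (segments 1..2).
Segment 3 missing -> gap begins at byte 34185; later segments buffered out of order.
Cumulative ACK = next expected in-order byte = 32437 + 1155 + 593 = 34185

34185


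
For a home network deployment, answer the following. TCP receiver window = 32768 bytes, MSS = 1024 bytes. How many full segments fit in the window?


Given: RWND = 32768 bytes, MSS = 1024 bytes
Full segments = floor(RWND / MSS)
Full segments = floor(32768 / 1024)
Full segments = floor(32.0) = 32

32


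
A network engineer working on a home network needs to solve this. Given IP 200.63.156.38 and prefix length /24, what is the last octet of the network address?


Given: IP = 200.63.156.38, prefix = /24
Subnet mask = 255.255.255.0
Last octet of IP: 38
Last octet of mask: 0
Network last octet = 38 AND 0 = 0

0


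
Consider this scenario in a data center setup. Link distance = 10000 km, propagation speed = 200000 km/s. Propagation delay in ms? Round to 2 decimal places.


Given: distance = 10000 km, speed = 200000 km/s
Delay = distance / speed = 10000 / 200000 seconds
Delay in ms = 10000 * 1000 / 200000
Delay = 50.0000 ms
Rounded to 2 dp = 50.00 ms

50.00


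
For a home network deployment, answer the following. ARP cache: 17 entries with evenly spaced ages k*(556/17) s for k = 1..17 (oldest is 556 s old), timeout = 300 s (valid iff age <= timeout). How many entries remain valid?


Ages are k * 556/17 s for k = 1..17 (spacing = 32.7059 s).
Entry k is valid iff k * 556/17 <= 300 iff k <= 17 * 300 / 556 = 9.1727
n_valid = floor(9.1727) = 9
(n_stale = 17 - 9 = 8)

9


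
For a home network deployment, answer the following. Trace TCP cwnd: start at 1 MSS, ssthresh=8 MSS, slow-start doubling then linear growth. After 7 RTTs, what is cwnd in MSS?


RTT 0: cwnd = 1 MSS (initial)
RTT 1: cwnd = 2 MSS (slow start, doubled)
RTT 2: cwnd = 4 MSS (slow start, doubled)
RTT 3: cwnd = 8 MSS (slow start, doubled)
RTT 4: cwnd = 9 MSS (congestion avoidance, +1)
RTT 5: cwnd = 10 MSS (congestion avoidance, +1)
RTT 6: cwnd = 11 MSS (congestion avoidance, +1)
RTT 7: cwnd = 12 MSS (congestion avoidance, +1)

12


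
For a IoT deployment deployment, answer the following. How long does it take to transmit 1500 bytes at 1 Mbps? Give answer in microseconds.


Given: packet = 1500 bytes, bandwidth = 1 Mbps
Packet in bits = 1500 * 8 = 12000 bits
Bandwidth = 1 * 10^6 = 1000000 bps
Time = 12000 / 1000000 seconds
Time in us = 12000 * 10^6 / 1000000 = 12000

12000


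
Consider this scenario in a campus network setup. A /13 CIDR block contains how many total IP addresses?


Given: CIDR prefix /13
Host bits = 32 - 13 = 19
Total addresses = 2^19 = 524288

524288


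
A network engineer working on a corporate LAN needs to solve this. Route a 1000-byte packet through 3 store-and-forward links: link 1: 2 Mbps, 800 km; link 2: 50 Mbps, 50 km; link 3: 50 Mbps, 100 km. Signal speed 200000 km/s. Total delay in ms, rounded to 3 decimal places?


Packet = 1000 bytes = 8000 bits. Store-and-forward: sum (t_trans + t_prop) per link.
Link 1: t_trans = 8000/(2*10^6) s = 4.0000 ms; t_prop = 800/200000 s = 4.0000 ms; subtotal = 8.0000 ms
Link 2: t_trans = 8000/(50*10^6) s = 0.1600 ms; t_prop = 50/200000 s = 0.2500 ms; subtotal = 0.4100 ms
Link 3: t_trans = 8000/(50*10^6) s = 0.1600 ms; t_prop = 100/200000 s = 0.5000 ms; subtotal = 0.6600 ms
End-to-end = 8.0000 + 0.4100 + 0.6600 = 9.0700 ms -> 9.070 ms (3 dp)

9.070


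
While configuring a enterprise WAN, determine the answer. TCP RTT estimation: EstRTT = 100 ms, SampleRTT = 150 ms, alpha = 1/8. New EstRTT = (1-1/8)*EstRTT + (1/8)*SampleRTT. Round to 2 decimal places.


Given: EstRTT = 100 ms, SampleRTT = 150 ms, alpha = 1/8
New EstRTT = (1 - alpha) * EstRTT + alpha * SampleRTT
(7/8) * 100 = 87.5
(1/8) * 150 = 18.75
New EstRTT = 87.5 + 18.75 = 106.25 ms -> 106.25 ms (2 dp)

106.25


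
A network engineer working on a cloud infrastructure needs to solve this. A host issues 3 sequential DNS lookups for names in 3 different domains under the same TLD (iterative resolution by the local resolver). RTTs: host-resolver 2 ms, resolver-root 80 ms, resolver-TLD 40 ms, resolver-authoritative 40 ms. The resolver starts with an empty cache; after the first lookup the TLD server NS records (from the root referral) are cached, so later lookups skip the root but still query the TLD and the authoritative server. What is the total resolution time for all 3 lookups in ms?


Lookup 1 (cold cache): local + root + TLD + auth = 2 + 80 + 40 + 40 = 162 ms
Lookups 2..3 (TLD NS cached -> skip root; new domain -> still ask TLD and auth): local + TLD + auth = 2 + 40 + 40 = 82 ms each
Remaining 2 lookups: 2 * 82 = 164 ms
Total = 162 + 164 = 326 ms

326


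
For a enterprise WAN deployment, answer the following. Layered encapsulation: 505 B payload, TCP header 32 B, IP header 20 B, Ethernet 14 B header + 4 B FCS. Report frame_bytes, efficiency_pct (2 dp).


TCP segment = 505 + 32 = 537 B
IP packet = 537 + 20 = 557 B
Ethernet frame = 557 + 14 + 4 = 575 B
Efficiency = app / frame = 505 / 575 = 0.878261 = 87.8261% -> 87.83% (2 dp)

575, 87.83


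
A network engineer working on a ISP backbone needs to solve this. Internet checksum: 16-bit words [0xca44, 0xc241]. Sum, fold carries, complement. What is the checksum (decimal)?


Given words: [0xca44, 0xc241]
Step 1: Sum all words
Raw sum = 51780 + 49729 = 101509
Step 2: Fold carry: (35973 + 1) = 35974
One's complement = ~35974 & 0xFFFF = 29561

29561


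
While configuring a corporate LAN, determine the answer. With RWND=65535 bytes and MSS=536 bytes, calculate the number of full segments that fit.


Given: RWND = 65535 bytes, MSS = 536 bytes
Full segments = floor(RWND / MSS)
Full segments = floor(65535 / 536)
Full segments = floor(122.2668) = 122

122


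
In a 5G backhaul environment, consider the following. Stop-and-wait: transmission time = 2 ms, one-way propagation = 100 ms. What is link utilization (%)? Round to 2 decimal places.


Given: Ttrans = 2 ms, Tprop = 100 ms
RTT = 2 * Tprop = 2 * 100 = 200 ms
U = Ttrans / (Ttrans + RTT)
U = 2 / (2 + 200)
U = 2 / 202 = 0.009901
U% = 0.99%

0.99


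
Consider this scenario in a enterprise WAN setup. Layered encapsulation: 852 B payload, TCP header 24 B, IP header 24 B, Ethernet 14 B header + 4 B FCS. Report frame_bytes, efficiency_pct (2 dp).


TCP segment = 852 + 24 = 876 B
IP packet = 876 + 24 = 900 B
Ethernet frame = 900 + 14 + 4 = 918 B
Efficiency = app / frame = 852 / 918 = 0.928105 = 92.8105% -> 92.81% (2 dp)

918, 92.81


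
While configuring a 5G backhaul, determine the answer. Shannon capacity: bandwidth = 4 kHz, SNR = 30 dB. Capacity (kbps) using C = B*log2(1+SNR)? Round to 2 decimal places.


Given: B = 4 kHz, SNR = 30 dB
SNR linear = 10^(30/10) = 1000
1 + SNR = 1001
log2(1001) = 9.9672262588
C = 4 * 1000 * 9.9672262588 = 39868.9050 bps
C = 39.868905 kbps -> 39.87 kbps (2 dp)

39.87


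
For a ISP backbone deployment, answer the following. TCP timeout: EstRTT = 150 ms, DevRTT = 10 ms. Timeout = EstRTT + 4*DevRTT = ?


Given: EstRTT = 150 ms, DevRTT = 10 ms
Timeout = EstRTT + 4 * DevRTT
4 * DevRTT = 4 * 10 = 40
Timeout = 150 + 40 = 190 ms

190


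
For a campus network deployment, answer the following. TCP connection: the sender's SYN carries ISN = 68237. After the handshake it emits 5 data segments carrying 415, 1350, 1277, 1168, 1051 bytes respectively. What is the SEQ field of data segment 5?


The SYN occupies sequence number ISN = 68237, so the first data byte is ISN + 1 = 68238.
SEQ of data segment i = (ISN + 1) + sum of payload sizes of segments 1..i-1.
Segment 1: SEQ = 68238, payload = 415 bytes
Segment 2: SEQ = 68653, payload = 1350 bytes
Segment 3: SEQ = 70003, payload = 1277 bytes
Segment 4: SEQ = 71280, payload = 1168 bytes
Segment 5: SEQ = 72448, payload = 1051 bytes
SEQ of segment 5 = 68238 + 415 + 1350 + 1277 + 1168 = 72448

72448


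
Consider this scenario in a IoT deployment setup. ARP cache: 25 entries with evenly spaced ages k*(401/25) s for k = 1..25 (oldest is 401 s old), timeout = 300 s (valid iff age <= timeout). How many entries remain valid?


Ages are k * 401/25 s for k = 1..25 (spacing = 16.0400 s).
Entry k is valid iff k * 401/25 <= 300 iff k <= 25 * 300 / 401 = 18.7032
n_valid = floor(18.7032) = 18
(n_stale = 25 - 18 = 7)

18


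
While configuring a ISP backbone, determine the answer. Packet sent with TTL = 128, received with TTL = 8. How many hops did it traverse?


Given: initial TTL = 128, received TTL = 8
Hops = initial TTL - received TTL
Hops = 128 - 8 = 120

120


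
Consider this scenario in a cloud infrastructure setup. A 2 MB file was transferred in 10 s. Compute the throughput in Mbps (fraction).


Given: file = 2 MB, time = 10 s
File in Mb = 2 * 8 = 16 Mb
Throughput = 16 / 10 Mbps
Throughput = 8/5 Mbps

8/5


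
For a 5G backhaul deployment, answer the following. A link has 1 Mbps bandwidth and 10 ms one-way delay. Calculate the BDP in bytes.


Given: bandwidth = 1 Mbps, delay = 10 ms
BDP in bits = 1 * 10^6 * 10 / 1000
BDP in bits = 10000
BDP in bytes = 10000 / 8 = 1250

1250


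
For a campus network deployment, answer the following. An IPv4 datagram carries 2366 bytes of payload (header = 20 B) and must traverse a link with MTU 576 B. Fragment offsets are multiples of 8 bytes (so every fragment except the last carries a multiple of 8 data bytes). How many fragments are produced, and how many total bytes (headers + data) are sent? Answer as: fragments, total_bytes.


Max data per non-final fragment = floor((MTU - header)/8)*8 = floor((576 - 20)/8)*8 = floor(556/8)*8 = 552 B
Final fragment needs no 8-byte alignment: it can carry up to MTU - header = 556 B
Non-final fragments needed = ceil((payload - 556) / 552) = ceil(1810/552) = ceil(3.2790) = 4
Number of fragments = 4 + 1 = 5
Fragment sizes (data): 4 * 552 B + 158 B (last, 158 <= 556 OK)
Total bytes sent = payload + n_frags * header = 2366 + 5*20 = 2366 + 100 = 2466 B

5, 2466


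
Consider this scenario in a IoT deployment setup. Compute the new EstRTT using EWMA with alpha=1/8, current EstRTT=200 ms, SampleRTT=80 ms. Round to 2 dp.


Given: EstRTT = 200 ms, SampleRTT = 80 ms, alpha = 1/8
New EstRTT = (1 - alpha) * EstRTT + alpha * SampleRTT
(7/8) * 200 = 175
(1/8) * 80 = 10
New EstRTT = 175 + 10 = 185 ms -> 185.00 ms (2 dp)

185.00


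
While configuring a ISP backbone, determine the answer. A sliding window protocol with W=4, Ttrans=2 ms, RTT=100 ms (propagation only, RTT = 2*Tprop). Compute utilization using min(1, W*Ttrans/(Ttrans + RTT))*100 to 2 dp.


Given: W = 4, Ttrans = 2 ms, RTT = 100 ms (= 2 * Tprop, Tprop = 50 ms)
Cycle time = Ttrans + RTT = 2 + 100 = 102 ms (first packet sent until its ACK returns)
W * Ttrans = 4 * 2 = 8 ms of sending per cycle
W * Ttrans / (Ttrans + RTT) = 8 / 102 = 0.078431
U = min(1, 0.078431) = 0.078431
U% = 7.84%

7.84


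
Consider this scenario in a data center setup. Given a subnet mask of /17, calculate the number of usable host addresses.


Given: subnet mask /17
Host bits = 32 - 17 = 15
Total addresses = 2^15 = 32768
Usable hosts = 32768 - 2 (network + broadcast) = 32766

32766


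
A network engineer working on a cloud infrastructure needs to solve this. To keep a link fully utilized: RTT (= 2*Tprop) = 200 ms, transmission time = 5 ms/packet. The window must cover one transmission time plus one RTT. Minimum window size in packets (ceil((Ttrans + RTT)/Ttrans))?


Given: Ttrans = 5 ms, RTT = 200 ms (= 2 * Tprop, Tprop = 100 ms)
Time until first ACK returns = Ttrans + RTT = 5 + 200 = 205 ms
Need W * Ttrans >= Ttrans + RTT  ->  W >= (Ttrans + RTT) / Ttrans
(Ttrans + RTT) / Ttrans = 205 / 5 = 41
W_min = ceil(41) = 41

41


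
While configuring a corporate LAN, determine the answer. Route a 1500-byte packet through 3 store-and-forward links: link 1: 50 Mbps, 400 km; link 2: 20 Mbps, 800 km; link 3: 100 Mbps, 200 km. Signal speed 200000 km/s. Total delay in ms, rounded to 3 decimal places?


Packet = 1500 bytes = 12000 bits. Store-and-forward: sum (t_trans + t_prop) per link.
Link 1: t_trans = 12000/(50*10^6) s = 0.2400 ms; t_prop = 400/200000 s = 2.0000 ms; subtotal = 2.2400 ms
Link 2: t_trans = 12000/(20*10^6) s = 0.6000 ms; t_prop = 800/200000 s = 4.0000 ms; subtotal = 4.6000 ms
Link 3: t_trans = 12000/(100*10^6) s = 0.1200 ms; t_prop = 200/200000 s = 1.0000 ms; subtotal = 1.1200 ms
End-to-end = 2.2400 + 4.6000 + 1.1200 = 7.9600 ms -> 7.960 ms (3 dp)

7.960


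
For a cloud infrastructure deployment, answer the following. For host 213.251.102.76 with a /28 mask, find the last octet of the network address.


Given: IP = 213.251.102.76, prefix = /28
Subnet mask = 255.255.255.240
Last octet of IP: 76
Last octet of mask: 240
Network last octet = 76 AND 240 = 64

64


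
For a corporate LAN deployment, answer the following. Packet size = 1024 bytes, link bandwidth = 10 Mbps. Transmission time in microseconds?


Given: packet = 1024 bytes, bandwidth = 10 Mbps
Packet in bits = 1024 * 8 = 8192 bits
Bandwidth = 10 * 10^6 = 10000000 bps
Time = 8192 / 10000000 seconds
Time in us = 8192 * 10^6 / 10000000 = 819.2

819.2


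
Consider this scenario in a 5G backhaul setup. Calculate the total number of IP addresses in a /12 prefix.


Given: CIDR prefix /12
Host bits = 32 - 12 = 20
Total addresses = 2^20 = 1048576

1048576


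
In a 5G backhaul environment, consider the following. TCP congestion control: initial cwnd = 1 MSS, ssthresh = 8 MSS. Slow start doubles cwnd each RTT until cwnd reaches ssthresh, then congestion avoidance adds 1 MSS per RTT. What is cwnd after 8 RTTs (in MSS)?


RTT 0: cwnd = 1 MSS (initial)
RTT 1: cwnd = 2 MSS (slow start, doubled)
RTT 2: cwnd = 4 MSS (slow start, doubled)
RTT 3: cwnd = 8 MSS (slow start, doubled)
RTT 4: cwnd = 9 MSS (congestion avoidance, +1)
RTT 5: cwnd = 10 MSS (congestion avoidance, +1)
RTT 6: cwnd = 11 MSS (congestion avoidance, +1)
RTT 7: cwnd = 12 MSS (congestion avoidance, +1)
RTT 8: cwnd = 13 MSS (congestion avoidance, +1)

13


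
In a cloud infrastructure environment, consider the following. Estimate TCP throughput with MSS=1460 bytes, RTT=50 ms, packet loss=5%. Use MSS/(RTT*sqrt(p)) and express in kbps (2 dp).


Given: MSS = 1460 bytes, RTT = 50 ms, loss = 5%
RTT in seconds = 50 / 1000 = 0.05
Loss rate = 5% = 0.05
sqrt(loss) = sqrt(0.05) = 0.223606797750
Throughput (bytes/s) = 1460 / (0.05 * 0.223606797750) = 130586.3699
Throughput (kbps) = 130586.3699 * 8 / 1000 = 1044.690959 -> 1044.69 kbps (2 dp)

1044.69


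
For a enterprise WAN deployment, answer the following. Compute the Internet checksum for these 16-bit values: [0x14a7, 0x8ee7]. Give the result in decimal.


Given words: [0x14a7, 0x8ee7]
Step 1: Sum all words
Raw sum = 5287 + 36583 = 41870
One's complement = ~41870 & 0xFFFF = 23665

23665


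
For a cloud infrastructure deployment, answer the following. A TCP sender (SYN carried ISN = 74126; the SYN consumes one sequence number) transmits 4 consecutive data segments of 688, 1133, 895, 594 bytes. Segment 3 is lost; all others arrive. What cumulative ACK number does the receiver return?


SYN uses sequence number 74126; first data byte = ISN + 1 = 74127.
Segment 1: SEQ = 74127, len = 688 B, covers [74127, 74814]
Segment 2: SEQ = 74815, len = 1133 B, covers [74815, 75947]
Segment 3: SEQ = 75948, len = 895 B, covers [75948, 76842] [LOST]
Segment 4: SEQ = 76843, len = 594 B, covers [76843, 77436]
In-order data received: bytes [74127, 75947] (segments 1..2).
Segment 3 missing -> gap begins at byte 75948; later segments buffered out of order.
Cumulative ACK = next expected in-order byte = 74127 + 688 + 1133 = 75948

75948


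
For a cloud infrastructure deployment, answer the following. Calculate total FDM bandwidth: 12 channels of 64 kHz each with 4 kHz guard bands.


Given: 12 channels, 64 kHz each, guard = 4 kHz
Channel bandwidth = 12 * 64 = 768 kHz
Guard bands = 11 gaps * 4 kHz = 44 kHz
Total = 768 + 44 = 812 kHz

812


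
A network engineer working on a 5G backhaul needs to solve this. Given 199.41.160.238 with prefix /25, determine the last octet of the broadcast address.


Given: IP = 199.41.160.238, prefix = /25
Host bits = 32 - 25 = 7
Network last octet = 238 AND mask = 128
Host part size = 2^7 - 1 = 127
Broadcast last octet = 128 OR 127 = 255

255


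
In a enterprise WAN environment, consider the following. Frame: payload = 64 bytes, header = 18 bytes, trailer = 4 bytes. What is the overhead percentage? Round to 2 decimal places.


Given: payload = 64 B, header = 18 B, trailer = 4 B
Overhead bytes = header + trailer = 18 + 4 = 22
Total frame = payload + overhead = 64 + 22 = 86
Overhead % = 22 / 86 * 100 = 25.5814% -> 25.58% (2 dp)

25.58


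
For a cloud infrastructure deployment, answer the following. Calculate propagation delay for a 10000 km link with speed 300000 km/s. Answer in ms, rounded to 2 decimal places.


Given: distance = 10000 km, speed = 300000 km/s
Delay = distance / speed = 10000 / 300000 seconds
Delay in ms = 10000 * 1000 / 300000
Delay = 33.3333 ms
Rounded to 2 dp = 33.33 ms

33.33


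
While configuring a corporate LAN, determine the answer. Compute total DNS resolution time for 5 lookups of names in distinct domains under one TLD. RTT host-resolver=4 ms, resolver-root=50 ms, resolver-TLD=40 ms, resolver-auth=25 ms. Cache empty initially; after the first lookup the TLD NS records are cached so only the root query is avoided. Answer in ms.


Lookup 1 (cold cache): local + root + TLD + auth = 4 + 50 + 40 + 25 = 119 ms
Lookups 2..5 (TLD NS cached -> skip root; new domain -> still ask TLD and auth): local + TLD + auth = 4 + 40 + 25 = 69 ms each
Remaining 4 lookups: 4 * 69 = 276 ms
Total = 119 + 276 = 395 ms

395


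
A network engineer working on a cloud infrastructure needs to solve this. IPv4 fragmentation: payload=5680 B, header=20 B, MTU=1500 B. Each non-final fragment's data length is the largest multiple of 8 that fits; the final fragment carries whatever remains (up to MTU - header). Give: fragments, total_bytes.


Max data per non-final fragment = floor((MTU - header)/8)*8 = floor((1500 - 20)/8)*8 = floor(1480/8)*8 = 1480 B
Final fragment needs no 8-byte alignment: it can carry up to MTU - header = 1480 B
Non-final fragments needed = ceil((payload - 1480) / 1480) = ceil(4200/1480) = ceil(2.8378) = 3
Number of fragments = 3 + 1 = 4
Fragment sizes (data): 3 * 1480 B + 1240 B (last, 1240 <= 1480 OK)
Total bytes sent = payload + n_frags * header = 5680 + 4*20 = 5680 + 80 = 5760 B

4, 5760


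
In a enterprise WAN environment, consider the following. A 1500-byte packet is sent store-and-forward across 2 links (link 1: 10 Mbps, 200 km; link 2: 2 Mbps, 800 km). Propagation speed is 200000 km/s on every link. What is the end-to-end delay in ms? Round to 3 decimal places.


Packet = 1500 bytes = 12000 bits. Store-and-forward: sum (t_trans + t_prop) per link.
Link 1: t_trans = 12000/(10*10^6) s = 1.2000 ms; t_prop = 200/200000 s = 1.0000 ms; subtotal = 2.2000 ms
Link 2: t_trans = 12000/(2*10^6) s = 6.0000 ms; t_prop = 800/200000 s = 4.0000 ms; subtotal = 10.0000 ms
End-to-end = 2.2000 + 10.0000 = 12.2000 ms -> 12.200 ms (3 dp)

12.200


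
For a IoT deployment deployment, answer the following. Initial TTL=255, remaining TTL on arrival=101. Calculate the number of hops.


Given: initial TTL = 255, received TTL = 101
Hops = initial TTL - received TTL
Hops = 255 - 101 = 154

154


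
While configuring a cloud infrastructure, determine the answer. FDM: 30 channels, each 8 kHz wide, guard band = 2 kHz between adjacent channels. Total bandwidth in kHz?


Given: 30 channels, 8 kHz each, guard = 2 kHz
Channel bandwidth = 30 * 8 = 240 kHz
Guard bands = 29 gaps * 2 kHz = 58 kHz
Total = 240 + 58 = 298 kHz

298


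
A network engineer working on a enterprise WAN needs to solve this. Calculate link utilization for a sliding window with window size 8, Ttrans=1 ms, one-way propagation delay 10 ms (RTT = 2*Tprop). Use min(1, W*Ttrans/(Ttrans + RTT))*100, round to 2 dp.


Given: W = 8, Ttrans = 1 ms, RTT = 20 ms (= 2 * Tprop, Tprop = 10 ms)
Cycle time = Ttrans + RTT = 1 + 20 = 21 ms (first packet sent until its ACK returns)
W * Ttrans = 8 * 1 = 8 ms of sending per cycle
W * Ttrans / (Ttrans + RTT) = 8 / 21 = 0.380952
U = min(1, 0.380952) = 0.380952
U% = 38.10%

38.10


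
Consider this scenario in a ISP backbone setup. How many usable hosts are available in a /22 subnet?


Given: subnet mask /22
Host bits = 32 - 22 = 10
Total addresses = 2^10 = 1024
Usable hosts = 1024 - 2 (network + broadcast) = 1022

1022


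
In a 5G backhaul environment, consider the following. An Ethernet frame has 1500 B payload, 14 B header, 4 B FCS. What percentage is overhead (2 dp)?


Given: payload = 1500 B, header = 14 B, trailer = 4 B
Overhead bytes = header + trailer = 14 + 4 = 18
Total frame = payload + overhead = 1500 + 18 = 1518
Overhead % = 18 / 1518 * 100 = 1.1858% -> 1.19% (2 dp)

1.19


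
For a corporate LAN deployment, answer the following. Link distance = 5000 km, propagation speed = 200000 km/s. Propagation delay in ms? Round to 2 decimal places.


Given: distance = 5000 km, speed = 200000 km/s
Delay = distance / speed = 5000 / 200000 seconds
Delay in ms = 5000 * 1000 / 200000
Delay = 25.0000 ms
Rounded to 2 dp = 25.00 ms

25.00


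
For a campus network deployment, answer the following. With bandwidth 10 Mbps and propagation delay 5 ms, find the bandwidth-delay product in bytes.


Given: bandwidth = 10 Mbps, delay = 5 ms
BDP in bits = 10 * 10^6 * 5 / 1000
BDP in bits = 50000
BDP in bytes = 50000 / 8 = 6250

6250


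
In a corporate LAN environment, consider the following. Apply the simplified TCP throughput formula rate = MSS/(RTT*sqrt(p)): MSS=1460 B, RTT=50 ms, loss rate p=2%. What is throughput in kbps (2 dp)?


Given: MSS = 1460 bytes, RTT = 50 ms, loss = 2%
RTT in seconds = 50 / 1000 = 0.05
Loss rate = 2% = 0.02
sqrt(loss) = sqrt(0.02) = 0.141421356237
Throughput (bytes/s) = 1460 / (0.05 * 0.141421356237) = 206475.1801
Throughput (kbps) = 206475.1801 * 8 / 1000 = 1651.801441 -> 1651.80 kbps (2 dp)

1651.80


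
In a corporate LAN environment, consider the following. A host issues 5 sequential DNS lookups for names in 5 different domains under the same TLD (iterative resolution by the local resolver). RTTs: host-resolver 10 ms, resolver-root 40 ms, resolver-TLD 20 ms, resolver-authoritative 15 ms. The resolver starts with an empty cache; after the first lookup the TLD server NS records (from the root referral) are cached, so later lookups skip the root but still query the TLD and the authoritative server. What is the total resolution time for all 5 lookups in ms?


Lookup 1 (cold cache): local + root + TLD + auth = 10 + 40 + 20 + 15 = 85 ms
Lookups 2..5 (TLD NS cached -> skip root; new domain -> still ask TLD and auth): local + TLD + auth = 10 + 20 + 15 = 45 ms each
Remaining 4 lookups: 4 * 45 = 180 ms
Total = 85 + 180 = 265 ms

265


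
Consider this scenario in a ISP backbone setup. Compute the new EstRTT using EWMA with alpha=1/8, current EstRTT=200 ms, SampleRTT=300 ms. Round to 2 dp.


Given: EstRTT = 200 ms, SampleRTT = 300 ms, alpha = 1/8
New EstRTT = (1 - alpha) * EstRTT + alpha * SampleRTT
(7/8) * 200 = 175
(1/8) * 300 = 37.5
New EstRTT = 175 + 37.5 = 212.5 ms -> 212.50 ms (2 dp)

212.50


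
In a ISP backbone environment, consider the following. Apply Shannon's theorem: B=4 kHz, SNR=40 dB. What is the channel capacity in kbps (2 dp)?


Given: B = 4 kHz, SNR = 40 dB
SNR linear = 10^(40/10) = 10000
1 + SNR = 10001
log2(10001) = 13.2878566418
C = 4 * 1000 * 13.2878566418 = 53151.4266 bps
C = 53.151427 kbps -> 53.15 kbps (2 dp)

53.15


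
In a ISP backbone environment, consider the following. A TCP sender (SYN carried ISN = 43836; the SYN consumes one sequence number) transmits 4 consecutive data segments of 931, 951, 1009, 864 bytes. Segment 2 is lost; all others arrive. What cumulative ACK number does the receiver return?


SYN uses sequence number 43836; first data byte = ISN + 1 = 43837.
Segment 1: SEQ = 43837, len = 931 B, covers [43837, 44767]
Segment 2: SEQ = 44768, len = 951 B, covers [44768, 45718] [LOST]
Segment 3: SEQ = 45719, len = 1009 B, covers [45719, 46727]
Segment 4: SEQ = 46728, len = 864 B, covers [46728, 47591]
In-order data received: bytes [43837, 44767] (segments 1..1).
Segment 2 missing -> gap begins at byte 44768; later segments buffered out of order.
Cumulative ACK = next expected in-order byte = 43837 + 931 = 44768

44768


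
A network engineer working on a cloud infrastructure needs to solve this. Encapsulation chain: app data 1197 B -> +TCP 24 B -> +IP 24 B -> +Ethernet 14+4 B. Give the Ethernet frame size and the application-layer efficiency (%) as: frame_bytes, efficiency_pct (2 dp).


TCP segment = 1197 + 24 = 1221 B
IP packet = 1221 + 24 = 1245 B
Ethernet frame = 1245 + 14 + 4 = 1263 B
Efficiency = app / frame = 1197 / 1263 = 0.947743 = 94.7743% -> 94.77% (2 dp)

1263, 94.77


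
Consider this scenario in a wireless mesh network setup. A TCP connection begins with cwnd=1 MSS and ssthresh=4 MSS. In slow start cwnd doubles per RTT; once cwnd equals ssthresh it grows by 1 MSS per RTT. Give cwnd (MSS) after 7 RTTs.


RTT 0: cwnd = 1 MSS (initial)
RTT 1: cwnd = 2 MSS (slow start, doubled)
RTT 2: cwnd = 4 MSS (slow start, doubled)
RTT 3: cwnd = 5 MSS (congestion avoidance, +1)
RTT 4: cwnd = 6 MSS (congestion avoidance, +1)
RTT 5: cwnd = 7 MSS (congestion avoidance, +1)
RTT 6: cwnd = 8 MSS (congestion avoidance, +1)
RTT 7: cwnd = 9 MSS (congestion avoidance, +1)

9


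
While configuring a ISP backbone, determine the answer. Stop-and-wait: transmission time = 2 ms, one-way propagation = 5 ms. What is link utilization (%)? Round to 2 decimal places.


Given: Ttrans = 2 ms, Tprop = 5 ms
RTT = 2 * Tprop = 2 * 5 = 10 ms
U = Ttrans / (Ttrans + RTT)
U = 2 / (2 + 10)
U = 2 / 12 = 0.166667
U% = 16.67%

16.67


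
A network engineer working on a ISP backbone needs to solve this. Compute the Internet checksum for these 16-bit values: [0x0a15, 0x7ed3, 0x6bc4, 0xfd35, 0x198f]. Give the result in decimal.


Given words: [0x0a15, 0x7ed3, 0x6bc4, 0xfd35, 0x198f]
Step 1: Sum all words
Raw sum = 2581 + 32467 + 27588 + 64821 + 6543 = 134000
Step 2: Fold carry: (2928 + 2) = 2930
One's complement = ~2930 & 0xFFFF = 62605

62605


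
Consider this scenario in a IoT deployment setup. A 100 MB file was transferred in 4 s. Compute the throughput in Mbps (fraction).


Given: file = 100 MB, time = 4 s
File in Mb = 100 * 8 = 800 Mb
Throughput = 800 / 4 Mbps
Throughput = 200 Mbps

200


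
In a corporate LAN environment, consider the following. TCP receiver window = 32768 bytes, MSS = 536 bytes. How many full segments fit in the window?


Given: RWND = 32768 bytes, MSS = 536 bytes
Full segments = floor(RWND / MSS)
Full segments = floor(32768 / 536)
Full segments = floor(61.1343) = 61

61


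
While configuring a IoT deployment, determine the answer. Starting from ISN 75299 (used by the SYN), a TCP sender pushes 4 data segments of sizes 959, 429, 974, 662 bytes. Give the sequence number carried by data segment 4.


The SYN occupies sequence number ISN = 75299, so the first data byte is ISN + 1 = 75300.
SEQ of data segment i = (ISN + 1) + sum of payload sizes of segments 1..i-1.
Segment 1: SEQ = 75300, payload = 959 bytes
Segment 2: SEQ = 76259, payload = 429 bytes
Segment 3: SEQ = 76688, payload = 974 bytes
Segment 4: SEQ = 77662, payload = 662 bytes
SEQ of segment 4 = 75300 + 959 + 429 + 974 = 77662

77662


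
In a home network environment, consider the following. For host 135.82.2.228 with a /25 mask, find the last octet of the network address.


Given: IP = 135.82.2.228, prefix = /25
Subnet mask = 255.255.255.128
Last octet of IP: 228
Last octet of mask: 128
Network last octet = 228 AND 128 = 128

128


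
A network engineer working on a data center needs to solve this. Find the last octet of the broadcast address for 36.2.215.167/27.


Given: IP = 36.2.215.167, prefix = /27
Host bits = 32 - 27 = 5
Network last octet = 167 AND mask = 160
Host part size = 2^5 - 1 = 31
Broadcast last octet = 160 OR 31 = 191

191


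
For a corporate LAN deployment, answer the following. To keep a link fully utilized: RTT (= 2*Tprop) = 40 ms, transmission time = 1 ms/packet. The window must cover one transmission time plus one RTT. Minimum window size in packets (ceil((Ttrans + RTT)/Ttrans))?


Given: Ttrans = 1 ms, RTT = 40 ms (= 2 * Tprop, Tprop = 20 ms)
Time until first ACK returns = Ttrans + RTT = 1 + 40 = 41 ms
Need W * Ttrans >= Ttrans + RTT  ->  W >= (Ttrans + RTT) / Ttrans
(Ttrans + RTT) / Ttrans = 41 / 1 = 41
W_min = ceil(41) = 41

41


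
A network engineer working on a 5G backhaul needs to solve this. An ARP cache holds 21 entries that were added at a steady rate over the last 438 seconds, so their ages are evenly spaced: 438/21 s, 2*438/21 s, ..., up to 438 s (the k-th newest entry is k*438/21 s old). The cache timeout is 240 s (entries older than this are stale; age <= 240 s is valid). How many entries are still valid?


Ages are k * 438/21 s for k = 1..21 (spacing = 20.8571 s).
Entry k is valid iff k * 438/21 <= 240 iff k <= 21 * 240 / 438 = 11.5068
n_valid = floor(11.5068) = 11
(n_stale = 21 - 11 = 10)

11
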